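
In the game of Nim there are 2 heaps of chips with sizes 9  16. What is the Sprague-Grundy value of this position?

25

Nim-sum: 9 ⊕ 16 = 25.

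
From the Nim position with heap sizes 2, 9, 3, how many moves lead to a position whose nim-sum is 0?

In binary:
  0010  (2)
  1001  (9)
  0011  (3)
  ----
  1000  (8)
The overall nim-sum is X = 8. A heap of size p has a winning move iff p XOR X < p (reduce it to p XOR X).
  2: 2 XOR 8 = 10 ≥ 2 — no move.
  9: 9 XOR 8 = 1 < 9 — winning move (to 1).
  3: 3 XOR 8 = 11 ≥ 3 — no move.
That gives 1 winning move.

1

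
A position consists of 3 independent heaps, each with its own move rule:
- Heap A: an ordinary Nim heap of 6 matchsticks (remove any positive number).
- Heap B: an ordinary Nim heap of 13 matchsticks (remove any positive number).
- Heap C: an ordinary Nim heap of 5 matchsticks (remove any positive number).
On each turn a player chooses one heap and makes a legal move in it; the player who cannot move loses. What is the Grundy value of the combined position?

14

Heap A is a plain Nim heap of size 6, so its Grundy value is 6.
Heap B is a plain Nim heap of size 13, so its Grundy value is 13.
Heap C is a plain Nim heap of size 5, so its Grundy value is 5.
The value of a disjunctive sum is the nim-sum of the parts.
Combined value = 6 XOR 13 XOR 5 = 14.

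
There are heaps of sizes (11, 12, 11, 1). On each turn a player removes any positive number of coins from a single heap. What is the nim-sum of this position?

13

Compute the nim-sum pairwise:
11 XOR 12 = 7
7 XOR 11 = 12
12 XOR 1 = 13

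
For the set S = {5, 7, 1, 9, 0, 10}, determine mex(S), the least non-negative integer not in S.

2

The values 0, 1 are all present; 2 is the first non-negative integer missing from the set.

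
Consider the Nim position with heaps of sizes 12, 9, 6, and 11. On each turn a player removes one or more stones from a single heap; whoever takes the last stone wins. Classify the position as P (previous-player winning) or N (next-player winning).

Nim-sum: 12 ^ 9 ^ 6 ^ 11 = 8.
The nim-sum is 8 ≠ 0, so this is an N-position: the player to move can win.

N-position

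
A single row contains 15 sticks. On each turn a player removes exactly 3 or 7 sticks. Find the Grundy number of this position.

Build the Grundy sequence with g(k) = mex{g(k−s) : s ∈ {3, 7}, s ≤ k}:
k:     0  1  2  3  4  5  6  7  8  9 10 11 12 13 14 15
g(k):  0  0  0  1  1  1  0  2  2  1  0  0  0  1  1  1
So g(15) = 1.

1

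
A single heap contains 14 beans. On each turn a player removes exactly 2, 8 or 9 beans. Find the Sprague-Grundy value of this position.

3

Build the Grundy sequence with g(k) = mex{g(k−s) : s ∈ {2, 8, 9}, s ≤ k}:
k:     0  1  2  3  4  5  6  7  8  9 10 11 12 13 14
g(k):  0  0  1  1  0  0  1  1  2  2  3  0  2  1  3
So g(14) = 3.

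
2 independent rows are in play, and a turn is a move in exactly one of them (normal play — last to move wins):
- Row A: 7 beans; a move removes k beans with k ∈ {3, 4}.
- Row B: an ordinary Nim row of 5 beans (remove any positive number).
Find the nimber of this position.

5

Build the Grundy sequence for row A with g(k) = mex{g(k−s) : s ∈ {3, 4}, s ≤ k}:
g(0) = mex{} = 0
g(1) = mex{} = 0
g(2) = mex{} = 0
g(3) = mex{0} = 1
g(4) = mex{0} = 1
g(5) = mex{0} = 1
g(6) = mex{0,1} = 2
g(7) = mex{1} = 0
So g(7) = 0.
Row B is a plain Nim row of size 5, so its Grundy value is 5.
The value of a disjunctive sum is the nim-sum of the parts.
Combined value = 0 XOR 5 = 5.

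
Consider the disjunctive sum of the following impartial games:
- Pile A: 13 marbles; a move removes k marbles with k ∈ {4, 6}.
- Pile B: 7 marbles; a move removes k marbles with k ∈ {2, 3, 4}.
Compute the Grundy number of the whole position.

0

For pile A, compute g(0), g(1), … with moves {4, 6}:
k:     0  1  2  3  4  5  6  7  8  9 10 11 12 13
g(k):  0  0  0  0  1  1  1  1  2  2  0  0  0  0
So g(13) = 0.
Build the Grundy sequence for pile B with g(k) = mex{g(k−s) : s ∈ {2, 3, 4}, s ≤ k}:
k:     0  1  2  3  4  5  6  7
g(k):  0  0  1  1  2  2  0  0
So g(7) = 0.
By the Sprague-Grundy theorem, the Grundy value of a sum of independent games is the XOR of the component values.
Combined value = 0 XOR 0 = 0.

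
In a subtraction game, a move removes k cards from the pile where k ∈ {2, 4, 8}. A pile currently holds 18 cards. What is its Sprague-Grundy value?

Build the Grundy sequence with g(k) = mex{g(k−s) : s ∈ {2, 4, 8}, s ≤ k}:
k:     0  1  2  3  4  5  6  7  8  9 10 11 12 13 14 15 16 17 18
g(k):  0  0  1  1  2  2  0  0  1  1  2  2  0  0  1  1  2  2  0
So g(18) = 0.

0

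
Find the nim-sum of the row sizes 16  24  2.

Nim-sum: 16 ^ 24 ^ 2 = 10.

10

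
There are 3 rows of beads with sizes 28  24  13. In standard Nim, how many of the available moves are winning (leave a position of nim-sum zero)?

3

Compute the nim-sum pairwise:
28 XOR 24 = 4
4 XOR 13 = 9
The overall nim-sum is X = 9. A row of size p has a winning move iff p XOR X < p (reduce it to p XOR X).
  28: 28 XOR 9 = 21 < 28 — winning move (to 21).
  24: 24 XOR 9 = 17 < 24 — winning move (to 17).
  13: 13 XOR 9 = 4 < 13 — winning move (to 4).
That gives 3 winning moves.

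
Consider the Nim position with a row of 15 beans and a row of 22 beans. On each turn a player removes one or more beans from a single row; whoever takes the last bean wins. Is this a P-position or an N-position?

N-position

In binary:
  01111  (15)
  10110  (22)
  -----
  11001  (25)
The nim-sum is 25 ≠ 0, so this is an N-position: the player to move can win.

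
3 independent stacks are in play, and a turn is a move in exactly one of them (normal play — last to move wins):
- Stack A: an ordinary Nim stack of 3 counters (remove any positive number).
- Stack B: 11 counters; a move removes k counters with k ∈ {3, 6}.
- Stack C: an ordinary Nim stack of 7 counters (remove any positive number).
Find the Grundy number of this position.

4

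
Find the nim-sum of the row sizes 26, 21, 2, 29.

Bitwise XOR of the heap sizes:
  11010  (26)
  10101  (21)
  00010  (2)
  11101  (29)
  -----
  10000  (16)

16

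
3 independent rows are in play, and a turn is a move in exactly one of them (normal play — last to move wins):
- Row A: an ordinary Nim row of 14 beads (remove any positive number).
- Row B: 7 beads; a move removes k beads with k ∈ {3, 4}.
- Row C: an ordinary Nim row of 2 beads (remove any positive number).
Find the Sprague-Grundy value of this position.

12

Row A is a plain Nim row of size 14, so its Grundy value is 14.
Grundy values for row B (subtraction set {3, 4}):
g(0) = mex{} = 0
g(1) = mex{} = 0
g(2) = mex{} = 0
g(3) = mex{0} = 1
g(4) = mex{0} = 1
g(5) = mex{0} = 1
g(6) = mex{0,1} = 2
g(7) = mex{1} = 0
So g(7) = 0.
Row C is a plain Nim row of size 2, so its Grundy value is 2.
The value of a disjunctive sum is the nim-sum of the parts.
Combined value = 14 ⊕ 0 ⊕ 2 = 12.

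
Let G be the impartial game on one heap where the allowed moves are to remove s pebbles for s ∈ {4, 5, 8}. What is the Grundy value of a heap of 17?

Compute g(0), g(1), … for moves {4, 5, 8}:
k:     0  1  2  3  4  5  6  7  8  9 10 11 12 13 14 15 16 17
g(k):  0  0  0  0  1  1  1  1  2  2  2  2  0  0  0  0  1  1
So g(17) = 1.

1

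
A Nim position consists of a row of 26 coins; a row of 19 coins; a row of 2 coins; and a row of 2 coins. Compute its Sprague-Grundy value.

Nim-sum: 26 ^ 19 ^ 2 ^ 2 = 9.

9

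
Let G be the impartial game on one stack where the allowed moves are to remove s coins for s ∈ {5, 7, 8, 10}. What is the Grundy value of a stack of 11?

2

Compute g(0), g(1), … for moves {5, 7, 8, 10}:
k:     0  1  2  3  4  5  6  7  8  9 10 11
g(k):  0  0  0  0  0  1  1  1  1  1  2  2
So g(11) = 2.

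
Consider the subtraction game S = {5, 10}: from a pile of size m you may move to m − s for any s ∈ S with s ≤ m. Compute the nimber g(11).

Compute g(0), g(1), … for moves {5, 10}:
k:     0  1  2  3  4  5  6  7  8  9 10 11
g(k):  0  0  0  0  0  1  1  1  1  1  2  2
So g(11) = 2.

2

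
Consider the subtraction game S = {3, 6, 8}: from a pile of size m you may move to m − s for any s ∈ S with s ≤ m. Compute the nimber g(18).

Build the Grundy sequence with g(k) = mex{g(k−s) : s ∈ {3, 6, 8}, s ≤ k}:
k:     0  1  2  3  4  5  6  7  8  9 10 11 12 13 14 15 16 17 18
g(k):  0  0  0  1  1  1  2  2  2  3  3  0  0  0  1  1  1  2  2
So g(18) = 2.

2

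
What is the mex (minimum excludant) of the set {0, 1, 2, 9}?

The values 0, 1, 2 are all present; 3 is the first non-negative integer missing from the set.

3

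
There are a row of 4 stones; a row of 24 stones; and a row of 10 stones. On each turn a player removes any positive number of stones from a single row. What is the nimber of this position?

22

Write each in binary and XOR column by column:
  00100  (4)
  11000  (24)
  01010  (10)
  -----
  10110  (22)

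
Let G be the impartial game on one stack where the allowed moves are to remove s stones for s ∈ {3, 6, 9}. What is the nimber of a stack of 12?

0

Compute g(0), g(1), … for moves {3, 6, 9}:
g(0) = mex{} = 0
g(1) = mex{} = 0
g(2) = mex{} = 0
g(3) = mex{0} = 1
g(4) = mex{0} = 1
g(5) = mex{0} = 1
g(6) = mex{0,1} = 2
g(7) = mex{0,1} = 2
g(8) = mex{0,1} = 2
g(9) = mex{0,1,2} = 3
g(10) = mex{0,1,2} = 3
g(11) = mex{0,1,2} = 3
g(12) = mex{1,2,3} = 0
So g(12) = 0.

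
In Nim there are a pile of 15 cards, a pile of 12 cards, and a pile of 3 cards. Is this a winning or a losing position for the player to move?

Losing position

Compute the nim-sum pairwise:
15 XOR 12 = 3
3 XOR 3 = 0
The nim-sum is 0, so this is a P-position: the player to move is in a losing position under optimal play.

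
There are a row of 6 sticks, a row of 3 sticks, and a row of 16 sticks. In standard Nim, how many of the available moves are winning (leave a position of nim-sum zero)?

Compute the nim-sum pairwise:
6 XOR 3 = 5
5 XOR 16 = 21
The overall nim-sum is X = 21. A row of size p has a winning move iff p XOR X < p (reduce it to p XOR X).
  6: 6 XOR 21 = 19 ≥ 6 — no move.
  3: 3 XOR 21 = 22 ≥ 3 — no move.
  16: 16 XOR 21 = 5 < 16 — winning move (to 5).
That gives 1 winning move.

1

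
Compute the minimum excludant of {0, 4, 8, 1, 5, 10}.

2

The values 0, 1 are all present; 2 is the first non-negative integer missing from the set.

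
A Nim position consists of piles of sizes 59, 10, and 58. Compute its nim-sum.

11

Nim-sum: 59 ^ 10 ^ 58 = 11.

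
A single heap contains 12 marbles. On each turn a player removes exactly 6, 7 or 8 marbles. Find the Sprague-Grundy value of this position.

2

Build the Grundy sequence with g(k) = mex{g(k−s) : s ∈ {6, 7, 8}, s ≤ k}:
g(0) = mex{} = 0
g(1) = mex{} = 0
g(2) = mex{} = 0
g(3) = mex{} = 0
g(4) = mex{} = 0
g(5) = mex{} = 0
g(6) = mex{0} = 1
g(7) = mex{0} = 1
g(8) = mex{0} = 1
g(9) = mex{0} = 1
g(10) = mex{0} = 1
g(11) = mex{0} = 1
g(12) = mex{0,1} = 2
So g(12) = 2.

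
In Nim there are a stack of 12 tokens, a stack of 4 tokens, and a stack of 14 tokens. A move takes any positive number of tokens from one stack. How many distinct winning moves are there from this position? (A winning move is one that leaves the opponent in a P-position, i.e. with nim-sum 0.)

In binary:
  1100  (12)
  0100  (4)
  1110  (14)
  ----
  0110  (6)
The overall nim-sum is X = 6. A stack of size p has a winning move iff p XOR X < p (reduce it to p XOR X).
  12: 12 XOR 6 = 10 < 12 — winning move (to 10).
  4: 4 XOR 6 = 2 < 4 — winning move (to 2).
  14: 14 XOR 6 = 8 < 14 — winning move (to 8).
That gives 3 winning moves.

3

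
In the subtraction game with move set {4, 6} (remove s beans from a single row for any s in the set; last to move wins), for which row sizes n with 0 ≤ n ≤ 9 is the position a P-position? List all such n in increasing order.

0, 1, 2, 3

Build the Grundy sequence with g(k) = mex{g(k−s) : s ∈ {4, 6}, s ≤ k}:
k:     0  1  2  3  4  5  6  7  8  9
g(k):  0  0  0  0  1  1  1  1  2  2
The P-positions (g = 0) in 0..9 are 0, 1, 2, 3.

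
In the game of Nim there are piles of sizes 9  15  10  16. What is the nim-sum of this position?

Nim-sum: 9 ⊕ 15 ⊕ 10 ⊕ 16 = 28.

28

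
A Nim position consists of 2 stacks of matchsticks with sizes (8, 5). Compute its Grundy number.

13

Nim-sum: 8 ^ 5 = 13.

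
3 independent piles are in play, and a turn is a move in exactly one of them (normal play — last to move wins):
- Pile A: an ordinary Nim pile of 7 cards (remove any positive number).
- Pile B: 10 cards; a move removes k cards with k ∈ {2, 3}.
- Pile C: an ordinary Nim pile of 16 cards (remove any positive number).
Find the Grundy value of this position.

Pile A is a plain Nim pile of size 7, so its Grundy value is 7.
Grundy values for pile B (subtraction set {2, 3}):
g(0) = mex{} = 0
g(1) = mex{} = 0
g(2) = mex{0} = 1
g(3) = mex{0} = 1
g(4) = mex{0,1} = 2
g(5) = mex{1} = 0
g(6) = mex{1,2} = 0
g(7) = mex{0,2} = 1
g(8) = mex{0} = 1
g(9) = mex{0,1} = 2
g(10) = mex{1} = 0
So g(10) = 0.
Pile C is a plain Nim pile of size 16, so its Grundy value is 16.
By the Sprague-Grundy theorem, the Grundy value of a sum of independent games is the XOR of the component values.
Combined value = 7 ⊕ 0 ⊕ 16 = 23.

23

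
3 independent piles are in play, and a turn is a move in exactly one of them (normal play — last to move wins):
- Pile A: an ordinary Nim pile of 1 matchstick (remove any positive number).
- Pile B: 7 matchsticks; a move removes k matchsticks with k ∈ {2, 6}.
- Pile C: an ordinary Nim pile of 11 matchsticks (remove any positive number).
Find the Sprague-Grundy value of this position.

11

Pile A is a plain Nim pile of size 1, so its Grundy value is 1.
Grundy values for pile B (subtraction set {2, 6}):
k:     0  1  2  3  4  5  6  7
g(k):  0  0  1  1  0  0  1  1
So g(7) = 1.
Pile C is a plain Nim pile of size 11, so its Grundy value is 11.
The value of a disjunctive sum is the nim-sum of the parts.
Combined value = 1 XOR 1 XOR 11 = 11.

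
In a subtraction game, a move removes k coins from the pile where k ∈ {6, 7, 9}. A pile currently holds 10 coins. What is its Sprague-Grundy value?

Grundy values for subtraction set {6, 7, 9}:
k:     0  1  2  3  4  5  6  7  8  9 10
g(k):  0  0  0  0  0  0  1  1  1  1  1
So g(10) = 1.

1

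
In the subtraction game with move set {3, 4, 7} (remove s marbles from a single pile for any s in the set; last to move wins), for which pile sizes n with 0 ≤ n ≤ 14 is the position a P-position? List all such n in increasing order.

0, 1, 2, 10, 11, 12

Grundy values for subtraction set {3, 4, 7}:
k:     0  1  2  3  4  5  6  7  8  9 10 11 12 13 14
g(k):  0  0  0  1  1  1  2  2  2  3  0  0  0  1  1
The P-positions (g = 0) in 0..14 are 0, 1, 2, 10, 11, 12.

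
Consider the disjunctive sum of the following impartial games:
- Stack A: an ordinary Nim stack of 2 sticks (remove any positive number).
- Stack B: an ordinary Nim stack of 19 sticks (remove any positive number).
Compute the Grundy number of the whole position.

Stack A is a plain Nim stack of size 2, so its Grundy value is 2.
Stack B is a plain Nim stack of size 19, so its Grundy value is 19.
The value of a disjunctive sum is the nim-sum of the parts.
Combined value = 2 XOR 19 = 17.

17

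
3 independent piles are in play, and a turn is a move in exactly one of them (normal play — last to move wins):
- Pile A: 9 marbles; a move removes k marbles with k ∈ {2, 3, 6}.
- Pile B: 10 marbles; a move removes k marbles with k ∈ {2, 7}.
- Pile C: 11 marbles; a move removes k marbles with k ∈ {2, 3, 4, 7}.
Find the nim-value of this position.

0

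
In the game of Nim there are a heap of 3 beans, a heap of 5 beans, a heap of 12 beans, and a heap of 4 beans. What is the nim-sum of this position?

Compute the nim-sum pairwise:
3 ^ 5 = 6
6 ^ 12 = 10
10 ^ 4 = 14

14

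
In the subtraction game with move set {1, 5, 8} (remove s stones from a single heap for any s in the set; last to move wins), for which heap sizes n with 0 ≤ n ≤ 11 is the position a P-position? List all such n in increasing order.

0, 2, 4, 6

Grundy values for subtraction set {1, 5, 8}:
k:     0  1  2  3  4  5  6  7  8  9 10 11
g(k):  0  1  0  1  0  1  0  1  2  3  2  3
The P-positions (g = 0) in 0..11 are 0, 2, 4, 6.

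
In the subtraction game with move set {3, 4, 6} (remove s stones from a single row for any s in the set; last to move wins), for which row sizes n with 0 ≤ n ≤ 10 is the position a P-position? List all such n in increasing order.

0, 1, 2, 9, 10

Grundy values for subtraction set {3, 4, 6}:
g(0) = mex{} = 0
g(1) = mex{} = 0
g(2) = mex{} = 0
g(3) = mex{0} = 1
g(4) = mex{0} = 1
g(5) = mex{0} = 1
g(6) = mex{0,1} = 2
g(7) = mex{0,1} = 2
g(8) = mex{0,1} = 2
g(9) = mex{1,2} = 0
g(10) = mex{1,2} = 0
The P-positions (g = 0) in 0..10 are 0, 1, 2, 9, 10.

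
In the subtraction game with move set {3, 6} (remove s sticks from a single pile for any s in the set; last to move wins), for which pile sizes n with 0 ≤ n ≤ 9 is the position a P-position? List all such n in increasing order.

0, 1, 2, 9

Build the Grundy sequence with g(k) = mex{g(k−s) : s ∈ {3, 6}, s ≤ k}:
k:     0  1  2  3  4  5  6  7  8  9
g(k):  0  0  0  1  1  1  2  2  2  0
The P-positions (g = 0) in 0..9 are 0, 1, 2, 9.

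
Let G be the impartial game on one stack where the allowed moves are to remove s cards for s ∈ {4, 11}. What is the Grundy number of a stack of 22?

1

Compute g(0), g(1), … for moves {4, 11}:
k:     0  1  2  3  4  5  6  7  8  9 10 11 12 13 14 15 16 17 18 19 20 21 22
g(k):  0  0  0  0  1  1  1  1  0  0  0  2  1  1  1  0  0  0  0  1  1  1  1
So g(22) = 1.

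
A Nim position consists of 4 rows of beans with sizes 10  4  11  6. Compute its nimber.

Bitwise XOR of the heap sizes:
  1010  (10)
  0100  (4)
  1011  (11)
  0110  (6)
  ----
  0011  (3)

3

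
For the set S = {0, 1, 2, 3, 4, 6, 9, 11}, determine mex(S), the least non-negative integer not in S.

The values 0, 1, 2, 3, 4 are all present; 5 is the first non-negative integer missing from the set.

5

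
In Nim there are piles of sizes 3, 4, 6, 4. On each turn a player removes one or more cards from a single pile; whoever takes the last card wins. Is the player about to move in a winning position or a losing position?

Winning position

Bitwise XOR of the heap sizes:
  011  (3)
  100  (4)
  110  (6)
  100  (4)
  ---
  101  (5)
The nim-sum is 5 ≠ 0, so this is an N-position: the player to move can win.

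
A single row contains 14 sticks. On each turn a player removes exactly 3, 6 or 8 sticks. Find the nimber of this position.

Grundy values for subtraction set {3, 6, 8}:
g(0) = mex{} = 0
g(1) = mex{} = 0
g(2) = mex{} = 0
g(3) = mex{0} = 1
g(4) = mex{0} = 1
g(5) = mex{0} = 1
g(6) = mex{0,1} = 2
g(7) = mex{0,1} = 2
g(8) = mex{0,1} = 2
g(9) = mex{0,1,2} = 3
g(10) = mex{0,1,2} = 3
g(11) = mex{1,2} = 0
g(12) = mex{1,2,3} = 0
g(13) = mex{1,2,3} = 0
g(14) = mex{0,2} = 1
So g(14) = 1.

1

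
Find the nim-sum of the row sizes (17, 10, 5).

30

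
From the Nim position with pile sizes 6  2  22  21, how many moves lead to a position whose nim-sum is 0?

Nim-sum: 6 ^ 2 ^ 22 ^ 21 = 7.
The overall nim-sum is X = 7. A pile of size p has a winning move iff p XOR X < p (reduce it to p XOR X).
  6: 6 XOR 7 = 1 < 6 — winning move (to 1).
  2: 2 XOR 7 = 5 ≥ 2 — no move.
  22: 22 XOR 7 = 17 < 22 — winning move (to 17).
  21: 21 XOR 7 = 18 < 21 — winning move (to 18).
That gives 3 winning moves.

3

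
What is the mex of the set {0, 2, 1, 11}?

The values 0, 1, 2 are all present; 3 is the first non-negative integer missing from the set.

3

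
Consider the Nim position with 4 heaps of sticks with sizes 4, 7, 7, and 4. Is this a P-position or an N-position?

P-position

In binary:
  100  (4)
  111  (7)
  111  (7)
  100  (4)
  ---
  000  (0)
The nim-sum is 0, so this is a P-position: the player to move is in a losing position under optimal play.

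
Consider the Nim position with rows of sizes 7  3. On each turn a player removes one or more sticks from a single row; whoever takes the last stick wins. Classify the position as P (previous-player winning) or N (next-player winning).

N-position

Nim-sum: 7 ^ 3 = 4.
The nim-sum is 4 ≠ 0, so this is an N-position: the player to move can win.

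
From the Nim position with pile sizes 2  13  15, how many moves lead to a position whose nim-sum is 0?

0

Compute the nim-sum pairwise:
2 XOR 13 = 15
15 XOR 15 = 0
The nim-sum is already 0, so every move leaves a nonzero nim-sum — there are no winning moves.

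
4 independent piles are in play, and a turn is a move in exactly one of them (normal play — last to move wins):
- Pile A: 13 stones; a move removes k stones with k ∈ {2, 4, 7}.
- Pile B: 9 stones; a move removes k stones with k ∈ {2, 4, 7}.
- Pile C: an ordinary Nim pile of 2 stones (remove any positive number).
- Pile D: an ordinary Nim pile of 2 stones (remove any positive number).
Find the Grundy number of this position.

For pile A, compute g(0), g(1), … with moves {2, 4, 7}:
g(0) = mex{} = 0
g(1) = mex{} = 0
g(2) = mex{0} = 1
g(3) = mex{0} = 1
g(4) = mex{0,1} = 2
g(5) = mex{0,1} = 2
g(6) = mex{1,2} = 0
g(7) = mex{0,1,2} = 3
g(8) = mex{0,2} = 1
g(9) = mex{1,2,3} = 0
g(10) = mex{0,1} = 2
g(11) = mex{0,2,3} = 1
g(12) = mex{1,2} = 0
g(13) = mex{0,1} = 2
So g(13) = 2.
Grundy values for pile B (subtraction set {2, 4, 7}):
g(0) = mex{} = 0
g(1) = mex{} = 0
g(2) = mex{0} = 1
g(3) = mex{0} = 1
g(4) = mex{0,1} = 2
g(5) = mex{0,1} = 2
g(6) = mex{1,2} = 0
g(7) = mex{0,1,2} = 3
g(8) = mex{0,2} = 1
g(9) = mex{1,2,3} = 0
So g(9) = 0.
Pile C is a plain Nim pile of size 2, so its Grundy value is 2.
Pile D is a plain Nim pile of size 2, so its Grundy value is 2.
By the Sprague-Grundy theorem, the Grundy value of a sum of independent games is the XOR of the component values.
Combined value = 2 XOR 0 XOR 2 XOR 2 = 2.

2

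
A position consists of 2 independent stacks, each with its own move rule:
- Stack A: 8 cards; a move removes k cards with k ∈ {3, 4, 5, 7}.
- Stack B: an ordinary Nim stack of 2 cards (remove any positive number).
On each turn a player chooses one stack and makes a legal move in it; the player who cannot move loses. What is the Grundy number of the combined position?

Build the Grundy sequence for stack A with g(k) = mex{g(k−s) : s ∈ {3, 4, 5, 7}, s ≤ k}:
g(0) = mex{} = 0
g(1) = mex{} = 0
g(2) = mex{} = 0
g(3) = mex{0} = 1
g(4) = mex{0} = 1
g(5) = mex{0} = 1
g(6) = mex{0,1} = 2
g(7) = mex{0,1} = 2
g(8) = mex{0,1} = 2
So g(8) = 2.
Stack B is a plain Nim stack of size 2, so its Grundy value is 2.
By the Sprague-Grundy theorem, the Grundy value of a sum of independent games is the XOR of the component values.
Combined value = 2 XOR 2 = 0.

0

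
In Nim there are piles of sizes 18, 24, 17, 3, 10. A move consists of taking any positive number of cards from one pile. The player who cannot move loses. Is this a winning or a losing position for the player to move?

In binary:
  10010  (18)
  11000  (24)
  10001  (17)
  00011  (3)
  01010  (10)
  -----
  10010  (18)
The nim-sum is 18 ≠ 0, so this is an N-position: the player to move can win.

Winning position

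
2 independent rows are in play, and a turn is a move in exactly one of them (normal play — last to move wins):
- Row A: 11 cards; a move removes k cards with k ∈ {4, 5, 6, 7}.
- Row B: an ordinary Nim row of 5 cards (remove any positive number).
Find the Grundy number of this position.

Build the Grundy sequence for row A with g(k) = mex{g(k−s) : s ∈ {4, 5, 6, 7}, s ≤ k}:
k:     0  1  2  3  4  5  6  7  8  9 10 11
g(k):  0  0  0  0  1  1  1  1  2  2  2  0
So g(11) = 0.
Row B is a plain Nim row of size 5, so its Grundy value is 5.
By the Sprague-Grundy theorem, the Grundy value of a sum of independent games is the XOR of the component values.
Combined value = 0 ⊕ 5 = 5.

5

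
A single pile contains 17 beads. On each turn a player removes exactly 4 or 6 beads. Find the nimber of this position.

1

Compute g(0), g(1), … for moves {4, 6}:
k:     0  1  2  3  4  5  6  7  8  9 10 11 12 13 14 15 16 17
g(k):  0  0  0  0  1  1  1  1  2  2  0  0  0  0  1  1  1  1
So g(17) = 1.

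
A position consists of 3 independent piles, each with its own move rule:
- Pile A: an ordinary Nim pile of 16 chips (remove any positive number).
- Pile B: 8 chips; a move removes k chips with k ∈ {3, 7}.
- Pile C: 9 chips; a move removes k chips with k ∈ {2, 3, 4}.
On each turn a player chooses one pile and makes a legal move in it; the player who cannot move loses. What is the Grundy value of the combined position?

19

Pile A is a plain Nim pile of size 16, so its Grundy value is 16.
For pile B, compute g(0), g(1), … with moves {3, 7}:
g(0) = mex{} = 0
g(1) = mex{} = 0
g(2) = mex{} = 0
g(3) = mex{0} = 1
g(4) = mex{0} = 1
g(5) = mex{0} = 1
g(6) = mex{1} = 0
g(7) = mex{0,1} = 2
g(8) = mex{0,1} = 2
So g(8) = 2.
Build the Grundy sequence for pile C with g(k) = mex{g(k−s) : s ∈ {2, 3, 4}, s ≤ k}:
g(0) = mex{} = 0
g(1) = mex{} = 0
g(2) = mex{0} = 1
g(3) = mex{0} = 1
g(4) = mex{0,1} = 2
g(5) = mex{0,1} = 2
g(6) = mex{1,2} = 0
g(7) = mex{1,2} = 0
g(8) = mex{0,2} = 1
g(9) = mex{0,2} = 1
So g(9) = 1.
By the Sprague-Grundy theorem, the Grundy value of a sum of independent games is the XOR of the component values.
Combined value = 16 ⊕ 2 ⊕ 1 = 19.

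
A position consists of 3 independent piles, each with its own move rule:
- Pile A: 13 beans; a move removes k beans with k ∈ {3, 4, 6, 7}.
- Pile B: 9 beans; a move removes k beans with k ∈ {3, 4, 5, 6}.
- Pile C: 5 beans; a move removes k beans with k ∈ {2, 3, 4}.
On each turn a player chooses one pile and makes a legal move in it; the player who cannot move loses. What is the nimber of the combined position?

3

Grundy values for pile A (subtraction set {3, 4, 6, 7}):
k:     0  1  2  3  4  5  6  7  8  9 10 11 12 13
g(k):  0  0  0  1  1  1  2  2  2  3  0  0  0  1
So g(13) = 1.
Build the Grundy sequence for pile B with g(k) = mex{g(k−s) : s ∈ {3, 4, 5, 6}, s ≤ k}:
k:     0  1  2  3  4  5  6  7  8  9
g(k):  0  0  0  1  1  1  2  2  2  0
So g(9) = 0.
Build the Grundy sequence for pile C with g(k) = mex{g(k−s) : s ∈ {2, 3, 4}, s ≤ k}:
g(0) = mex{} = 0
g(1) = mex{} = 0
g(2) = mex{0} = 1
g(3) = mex{0} = 1
g(4) = mex{0,1} = 2
g(5) = mex{0,1} = 2
So g(5) = 2.
By the Sprague-Grundy theorem, the Grundy value of a sum of independent games is the XOR of the component values.
Combined value = 1 ⊕ 0 ⊕ 2 = 3.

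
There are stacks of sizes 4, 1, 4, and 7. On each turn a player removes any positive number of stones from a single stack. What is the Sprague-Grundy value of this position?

Nim-sum: 4 ^ 1 ^ 4 ^ 7 = 6.

6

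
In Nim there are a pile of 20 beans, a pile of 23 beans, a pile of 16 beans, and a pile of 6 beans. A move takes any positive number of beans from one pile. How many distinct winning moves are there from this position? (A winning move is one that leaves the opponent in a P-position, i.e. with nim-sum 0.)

3

Compute the nim-sum pairwise:
20 ^ 23 = 3
3 ^ 16 = 19
19 ^ 6 = 21
The overall nim-sum is X = 21. A pile of size p has a winning move iff p XOR X < p (reduce it to p XOR X).
  20: 20 XOR 21 = 1 < 20 — winning move (to 1).
  23: 23 XOR 21 = 2 < 23 — winning move (to 2).
  16: 16 XOR 21 = 5 < 16 — winning move (to 5).
  6: 6 XOR 21 = 19 ≥ 6 — no move.
That gives 3 winning moves.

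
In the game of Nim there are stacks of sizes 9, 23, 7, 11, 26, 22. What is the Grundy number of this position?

Nim-sum: 9 XOR 23 XOR 7 XOR 11 XOR 26 XOR 22 = 30.

30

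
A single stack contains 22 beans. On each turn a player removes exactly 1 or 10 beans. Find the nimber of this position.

0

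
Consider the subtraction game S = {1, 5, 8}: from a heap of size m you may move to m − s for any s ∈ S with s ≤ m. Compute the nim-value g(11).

3

Build the Grundy sequence with g(k) = mex{g(k−s) : s ∈ {1, 5, 8}, s ≤ k}:
k:     0  1  2  3  4  5  6  7  8  9 10 11
g(k):  0  1  0  1  0  1  0  1  2  3  2  3
So g(11) = 3.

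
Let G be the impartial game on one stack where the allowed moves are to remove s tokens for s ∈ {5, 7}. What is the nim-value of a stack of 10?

2

Compute g(0), g(1), … for moves {5, 7}:
g(0) = mex{} = 0
g(1) = mex{} = 0
g(2) = mex{} = 0
g(3) = mex{} = 0
g(4) = mex{} = 0
g(5) = mex{0} = 1
g(6) = mex{0} = 1
g(7) = mex{0} = 1
g(8) = mex{0} = 1
g(9) = mex{0} = 1
g(10) = mex{0,1} = 2
So g(10) = 2.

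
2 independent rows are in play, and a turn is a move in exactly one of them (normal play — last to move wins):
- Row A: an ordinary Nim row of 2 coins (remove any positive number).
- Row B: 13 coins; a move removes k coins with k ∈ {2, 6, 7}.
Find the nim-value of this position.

Row A is a plain Nim row of size 2, so its Grundy value is 2.
Build the Grundy sequence for row B with g(k) = mex{g(k−s) : s ∈ {2, 6, 7}, s ≤ k}:
g(0) = mex{} = 0
g(1) = mex{} = 0
g(2) = mex{0} = 1
g(3) = mex{0} = 1
g(4) = mex{1} = 0
g(5) = mex{1} = 0
g(6) = mex{0} = 1
g(7) = mex{0} = 1
g(8) = mex{0,1} = 2
g(9) = mex{1} = 0
g(10) = mex{0,1,2} = 3
g(11) = mex{0} = 1
g(12) = mex{0,1,3} = 2
g(13) = mex{1} = 0
So g(13) = 0.
The value of a disjunctive sum is the nim-sum of the parts.
Combined value = 2 ⊕ 0 = 2.

2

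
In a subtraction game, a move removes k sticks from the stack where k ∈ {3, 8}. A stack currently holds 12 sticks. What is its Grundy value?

Build the Grundy sequence with g(k) = mex{g(k−s) : s ∈ {3, 8}, s ≤ k}:
k:     0  1  2  3  4  5  6  7  8  9 10 11 12
g(k):  0  0  0  1  1  1  0  0  2  1  1  0  0
So g(12) = 0.

0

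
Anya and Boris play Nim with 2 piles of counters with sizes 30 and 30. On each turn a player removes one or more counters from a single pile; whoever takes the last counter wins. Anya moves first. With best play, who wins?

Boris wins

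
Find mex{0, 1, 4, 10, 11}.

2

The values 0, 1 are all present; 2 is the first non-negative integer missing from the set.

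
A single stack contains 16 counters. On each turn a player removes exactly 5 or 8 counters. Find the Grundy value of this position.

0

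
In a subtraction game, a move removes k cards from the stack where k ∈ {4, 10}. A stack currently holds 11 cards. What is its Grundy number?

2

Compute g(0), g(1), … for moves {4, 10}:
k:     0  1  2  3  4  5  6  7  8  9 10 11
g(k):  0  0  0  0  1  1  1  1  0  0  2  2
So g(11) = 2.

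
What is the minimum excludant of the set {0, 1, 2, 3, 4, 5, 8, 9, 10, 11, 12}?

The values 0, 1, 2, 3, 4, 5 are all present; 6 is the first non-negative integer missing from the set.

6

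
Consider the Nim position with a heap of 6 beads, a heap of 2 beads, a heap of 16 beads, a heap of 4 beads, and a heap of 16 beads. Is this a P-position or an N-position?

Write each in binary and XOR column by column:
  00110  (6)
  00010  (2)
  10000  (16)
  00100  (4)
  10000  (16)
  -----
  00000  (0)
The nim-sum is 0, so this is a P-position: the player to move is in a losing position under optimal play.

P-position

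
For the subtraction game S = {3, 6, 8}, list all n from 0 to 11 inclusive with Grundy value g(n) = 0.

Compute g(0), g(1), … for moves {3, 6, 8}:
g(0) = mex{} = 0
g(1) = mex{} = 0
g(2) = mex{} = 0
g(3) = mex{0} = 1
g(4) = mex{0} = 1
g(5) = mex{0} = 1
g(6) = mex{0,1} = 2
g(7) = mex{0,1} = 2
g(8) = mex{0,1} = 2
g(9) = mex{0,1,2} = 3
g(10) = mex{0,1,2} = 3
g(11) = mex{1,2} = 0
The P-positions (g = 0) in 0..11 are 0, 1, 2, 11.

0, 1, 2, 11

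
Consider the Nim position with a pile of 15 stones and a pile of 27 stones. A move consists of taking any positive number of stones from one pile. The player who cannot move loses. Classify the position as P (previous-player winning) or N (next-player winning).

N-position

In binary:
  01111  (15)
  11011  (27)
  -----
  10100  (20)
The nim-sum is 20 ≠ 0, so this is an N-position: the player to move can win.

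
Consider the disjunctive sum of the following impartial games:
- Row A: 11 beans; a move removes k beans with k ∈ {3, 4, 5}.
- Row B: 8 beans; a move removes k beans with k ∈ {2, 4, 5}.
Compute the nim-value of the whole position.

1

Grundy values for row A (subtraction set {3, 4, 5}):
k:     0  1  2  3  4  5  6  7  8  9 10 11
g(k):  0  0  0  1  1  1  2  2  0  0  0  1
So g(11) = 1.
Grundy values for row B (subtraction set {2, 4, 5}):
k:     0  1  2  3  4  5  6  7  8
g(k):  0  0  1  1  2  2  3  0  0
So g(8) = 0.
By the Sprague-Grundy theorem, the Grundy value of a sum of independent games is the XOR of the component values.
Combined value = 1 XOR 0 = 1.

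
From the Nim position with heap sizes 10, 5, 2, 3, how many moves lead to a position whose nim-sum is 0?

1

Write each in binary and XOR column by column:
  1010  (10)
  0101  (5)
  0010  (2)
  0011  (3)
  ----
  1110  (14)
The overall nim-sum is X = 14. A heap of size p has a winning move iff p XOR X < p (reduce it to p XOR X).
  10: 10 XOR 14 = 4 < 10 — winning move (to 4).
  5: 5 XOR 14 = 11 ≥ 5 — no move.
  2: 2 XOR 14 = 12 ≥ 2 — no move.
  3: 3 XOR 14 = 13 ≥ 3 — no move.
That gives 1 winning move.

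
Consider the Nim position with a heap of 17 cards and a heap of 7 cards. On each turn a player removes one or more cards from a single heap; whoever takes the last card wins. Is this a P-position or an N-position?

N-position

Compute the nim-sum pairwise:
17 ⊕ 7 = 22
The nim-sum is 22 ≠ 0, so this is an N-position: the player to move can win.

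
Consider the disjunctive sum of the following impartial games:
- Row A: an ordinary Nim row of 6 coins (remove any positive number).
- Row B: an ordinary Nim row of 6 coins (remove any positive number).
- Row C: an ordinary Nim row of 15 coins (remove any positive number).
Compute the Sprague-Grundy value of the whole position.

Row A is a plain Nim row of size 6, so its Grundy value is 6.
Row B is a plain Nim row of size 6, so its Grundy value is 6.
Row C is a plain Nim row of size 15, so its Grundy value is 15.
The value of a disjunctive sum is the nim-sum of the parts.
Combined value = 6 ⊕ 6 ⊕ 15 = 15.

15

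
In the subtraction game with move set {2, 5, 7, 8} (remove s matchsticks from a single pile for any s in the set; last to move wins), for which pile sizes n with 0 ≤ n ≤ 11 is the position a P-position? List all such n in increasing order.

Grundy values for subtraction set {2, 5, 7, 8}:
k:     0  1  2  3  4  5  6  7  8  9 10 11
g(k):  0  0  1  1  0  2  1  3  2  2  0  3
The P-positions (g = 0) in 0..11 are 0, 1, 4, 10.

0, 1, 4, 10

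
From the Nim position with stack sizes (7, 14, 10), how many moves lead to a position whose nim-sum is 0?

3

Compute the nim-sum pairwise:
7 ^ 14 = 9
9 ^ 10 = 3
The overall nim-sum is X = 3. A stack of size p has a winning move iff p XOR X < p (reduce it to p XOR X).
  7: 7 XOR 3 = 4 < 7 — winning move (to 4).
  14: 14 XOR 3 = 13 < 14 — winning move (to 13).
  10: 10 XOR 3 = 9 < 10 — winning move (to 9).
That gives 3 winning moves.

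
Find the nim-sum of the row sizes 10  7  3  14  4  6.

2

Nim-sum: 10 XOR 7 XOR 3 XOR 14 XOR 4 XOR 6 = 2.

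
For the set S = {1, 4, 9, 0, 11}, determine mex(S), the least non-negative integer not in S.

2

The values 0, 1 are all present; 2 is the first non-negative integer missing from the set.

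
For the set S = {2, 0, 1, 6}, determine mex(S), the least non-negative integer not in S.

The values 0, 1, 2 are all present; 3 is the first non-negative integer missing from the set.

3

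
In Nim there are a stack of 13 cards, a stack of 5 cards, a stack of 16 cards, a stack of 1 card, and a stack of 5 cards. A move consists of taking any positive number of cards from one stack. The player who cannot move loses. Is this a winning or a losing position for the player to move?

Compute the nim-sum pairwise:
13 ⊕ 5 = 8
8 ⊕ 16 = 24
24 ⊕ 1 = 25
25 ⊕ 5 = 28
The nim-sum is 28 ≠ 0, so this is an N-position: the player to move can win.

Winning position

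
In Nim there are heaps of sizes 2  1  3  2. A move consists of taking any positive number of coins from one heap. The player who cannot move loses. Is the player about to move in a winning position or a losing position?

Winning position

Nim-sum: 2 ^ 1 ^ 3 ^ 2 = 2.
The nim-sum is 2 ≠ 0, so this is an N-position: the player to move can win.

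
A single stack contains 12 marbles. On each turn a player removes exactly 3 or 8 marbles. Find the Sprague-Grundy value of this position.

0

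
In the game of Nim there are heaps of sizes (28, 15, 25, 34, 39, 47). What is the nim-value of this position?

Nim-sum: 28 ⊕ 15 ⊕ 25 ⊕ 34 ⊕ 39 ⊕ 47 = 32.

32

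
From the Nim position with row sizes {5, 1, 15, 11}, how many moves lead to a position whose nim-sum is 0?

0

Compute the nim-sum pairwise:
5 ^ 1 = 4
4 ^ 15 = 11
11 ^ 11 = 0
The nim-sum is already 0, so every move leaves a nonzero nim-sum — there are no winning moves.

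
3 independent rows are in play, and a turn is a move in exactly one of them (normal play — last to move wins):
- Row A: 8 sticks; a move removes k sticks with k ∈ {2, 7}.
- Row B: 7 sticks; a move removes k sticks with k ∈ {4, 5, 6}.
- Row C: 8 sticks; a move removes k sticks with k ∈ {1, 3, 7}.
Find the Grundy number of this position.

3

For row A, compute g(0), g(1), … with moves {2, 7}:
g(0) = mex{} = 0
g(1) = mex{} = 0
g(2) = mex{0} = 1
g(3) = mex{0} = 1
g(4) = mex{1} = 0
g(5) = mex{1} = 0
g(6) = mex{0} = 1
g(7) = mex{0} = 1
g(8) = mex{0,1} = 2
So g(8) = 2.
Build the Grundy sequence for row B with g(k) = mex{g(k−s) : s ∈ {4, 5, 6}, s ≤ k}:
k:     0  1  2  3  4  5  6  7
g(k):  0  0  0  0  1  1  1  1
So g(7) = 1.
Build the Grundy sequence for row C with g(k) = mex{g(k−s) : s ∈ {1, 3, 7}, s ≤ k}:
g(0) = mex{} = 0
g(1) = mex{0} = 1
g(2) = mex{1} = 0
g(3) = mex{0} = 1
g(4) = mex{1} = 0
g(5) = mex{0} = 1
g(6) = mex{1} = 0
g(7) = mex{0} = 1
g(8) = mex{1} = 0
So g(8) = 0.
By the Sprague-Grundy theorem, the Grundy value of a sum of independent games is the XOR of the component values.
Combined value = 2 ⊕ 1 ⊕ 0 = 3.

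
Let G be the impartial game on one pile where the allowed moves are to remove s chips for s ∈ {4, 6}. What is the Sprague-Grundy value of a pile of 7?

Grundy values for subtraction set {4, 6}:
g(0) = mex{} = 0
g(1) = mex{} = 0
g(2) = mex{} = 0
g(3) = mex{} = 0
g(4) = mex{0} = 1
g(5) = mex{0} = 1
g(6) = mex{0} = 1
g(7) = mex{0} = 1
So g(7) = 1.

1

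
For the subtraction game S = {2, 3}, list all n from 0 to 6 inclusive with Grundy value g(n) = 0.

Compute g(0), g(1), … for moves {2, 3}:
g(0) = mex{} = 0
g(1) = mex{} = 0
g(2) = mex{0} = 1
g(3) = mex{0} = 1
g(4) = mex{0,1} = 2
g(5) = mex{1} = 0
g(6) = mex{1,2} = 0
The P-positions (g = 0) in 0..6 are 0, 1, 5, 6.

0, 1, 5, 6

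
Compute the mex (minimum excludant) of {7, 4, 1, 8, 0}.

The values 0, 1 are all present; 2 is the first non-negative integer missing from the set.

2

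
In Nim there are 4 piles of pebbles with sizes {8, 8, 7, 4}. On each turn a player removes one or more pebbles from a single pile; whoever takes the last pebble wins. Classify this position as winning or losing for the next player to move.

Nim-sum: 8 XOR 8 XOR 7 XOR 4 = 3.
The nim-sum is 3 ≠ 0, so this is an N-position: the player to move can win.

Winning position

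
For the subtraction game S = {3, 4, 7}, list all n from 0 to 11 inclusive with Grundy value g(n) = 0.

0, 1, 2, 10, 11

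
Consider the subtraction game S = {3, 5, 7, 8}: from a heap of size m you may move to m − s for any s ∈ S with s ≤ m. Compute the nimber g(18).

2

Grundy values for subtraction set {3, 5, 7, 8}:
k:     0  1  2  3  4  5  6  7  8  9 10 11 12 13 14 15 16 17 18
g(k):  0  0  0  1  1  1  2  2  2  3  3  0  0  0  1  1  1  2  2
So g(18) = 2.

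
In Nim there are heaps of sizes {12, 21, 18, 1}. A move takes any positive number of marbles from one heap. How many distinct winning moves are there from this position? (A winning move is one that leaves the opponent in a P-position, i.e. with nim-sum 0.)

Nim-sum: 12 ^ 21 ^ 18 ^ 1 = 10.
The overall nim-sum is X = 10. A heap of size p has a winning move iff p XOR X < p (reduce it to p XOR X).
  12: 12 XOR 10 = 6 < 12 — winning move (to 6).
  21: 21 XOR 10 = 31 ≥ 21 — no move.
  18: 18 XOR 10 = 24 ≥ 18 — no move.
  1: 1 XOR 10 = 11 ≥ 1 — no move.
That gives 1 winning move.

1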